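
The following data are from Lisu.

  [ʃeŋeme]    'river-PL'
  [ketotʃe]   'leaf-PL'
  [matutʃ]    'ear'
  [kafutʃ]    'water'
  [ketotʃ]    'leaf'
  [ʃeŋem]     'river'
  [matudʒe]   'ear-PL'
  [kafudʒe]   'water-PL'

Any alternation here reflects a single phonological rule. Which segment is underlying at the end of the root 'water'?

The stem for 'water' ends in [dʒ] in [kafudʒe] but [tʃ] in [kafutʃ].
Compare 'leaf', with invariant [tʃ] in [ketotʃe] and [ketotʃ]: an analysis with underlying /tʃ/ and a rule producing [dʒ] before the PL suffix would wrongly predict alternation here too.
So /dʒ/ is underlying, and a rule of word-final obstruent devoicing — voiced obstruents become voiceless word-finally — gives [tʃ].

/dʒ/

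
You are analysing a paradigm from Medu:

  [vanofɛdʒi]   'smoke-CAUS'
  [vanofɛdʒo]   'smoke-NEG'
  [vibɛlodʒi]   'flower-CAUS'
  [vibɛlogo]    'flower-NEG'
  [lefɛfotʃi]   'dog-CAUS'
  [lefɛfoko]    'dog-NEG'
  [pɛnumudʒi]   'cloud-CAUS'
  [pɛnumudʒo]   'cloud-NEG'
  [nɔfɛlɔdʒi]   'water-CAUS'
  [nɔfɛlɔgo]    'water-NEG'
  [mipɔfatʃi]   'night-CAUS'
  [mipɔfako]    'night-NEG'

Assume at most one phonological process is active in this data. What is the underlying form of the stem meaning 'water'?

/nɔfɛlɔg/

'water' shows [dʒ] ~ [g] at the end of the stem ([nɔfɛlɔdʒi] vs [nɔfɛlɔgo]).
Compare 'smoke', with invariant [dʒ] in [vanofɛdʒi] and [vanofɛdʒo]: an analysis with underlying /dʒ/ and a rule producing [g] before the NEG suffix would wrongly predict alternation here too.
The underlying segment must be /g/; /k/ and /g/ become palato-alveolar [tʃ] and [dʒ] before a front vowel, yielding [dʒ] there.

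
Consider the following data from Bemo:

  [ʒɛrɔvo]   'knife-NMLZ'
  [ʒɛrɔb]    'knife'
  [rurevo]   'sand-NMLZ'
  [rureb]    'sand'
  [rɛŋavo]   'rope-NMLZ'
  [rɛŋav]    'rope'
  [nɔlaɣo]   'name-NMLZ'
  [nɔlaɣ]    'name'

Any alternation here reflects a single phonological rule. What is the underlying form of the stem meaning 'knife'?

/ʒɛrɔb/

In [ʒɛrɔvo] and [ʒɛrɔb] the final segment of 'knife' alternates: [v] ~ [b].
Compare 'rope', with invariant [v] in [rɛŋavo] and [rɛŋav]: an analysis with underlying /v/ and a rule producing [b] in isolation would wrongly predict alternation here too.
So /b/ is underlying, and a rule of intervocalic spirantization — voiced stops become fricatives between vowels — gives [v].
The underlying form of 'knife' is therefore /ʒɛrɔb/.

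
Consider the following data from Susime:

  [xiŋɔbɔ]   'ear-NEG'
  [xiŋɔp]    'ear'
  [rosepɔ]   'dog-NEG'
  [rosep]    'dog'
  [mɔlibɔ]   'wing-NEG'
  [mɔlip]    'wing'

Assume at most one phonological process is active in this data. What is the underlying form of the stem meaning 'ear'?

/xiŋɔb/

The stem for 'ear' ends in [b] in [xiŋɔbɔ] but [p] in [xiŋɔp].
But 'dog' keeps [p] in both environments ([rosepɔ], [rosep]), so there is no rule changing /p/ to [b] before the NEG suffix.
The underlying segment must be /b/; voiced obstruents become voiceless word-finally, yielding [p] there.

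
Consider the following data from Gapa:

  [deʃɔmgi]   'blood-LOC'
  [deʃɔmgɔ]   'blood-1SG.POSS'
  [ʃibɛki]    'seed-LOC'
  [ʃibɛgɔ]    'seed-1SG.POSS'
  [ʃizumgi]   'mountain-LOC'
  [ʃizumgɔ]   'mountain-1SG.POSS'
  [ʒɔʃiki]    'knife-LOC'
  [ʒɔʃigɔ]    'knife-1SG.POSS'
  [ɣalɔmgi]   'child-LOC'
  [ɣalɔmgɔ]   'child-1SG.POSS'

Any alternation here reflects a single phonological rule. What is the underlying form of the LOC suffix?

/-ki/

The LOC suffix surfaces as [-gi] and [-ki], depending on the final segment of the stem.
By contrast the 1SG.POSS suffix keeps its initial [g] throughout — that segment must be underlying.
The LOC suffix is therefore /-ki/ underlyingly, with post-nasal voicing: voiceless stops become voiced after a nasal.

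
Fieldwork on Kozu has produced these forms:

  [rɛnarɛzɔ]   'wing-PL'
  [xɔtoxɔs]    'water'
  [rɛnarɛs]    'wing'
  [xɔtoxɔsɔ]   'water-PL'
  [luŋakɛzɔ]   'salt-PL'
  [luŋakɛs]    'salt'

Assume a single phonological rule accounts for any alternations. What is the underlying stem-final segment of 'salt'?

/z/

The root 'salt' surfaces as [luŋakɛzɔ] and [luŋakɛs], with a stem-final [z] ~ [s] alternation.
If /s/ were underlying and a rule turned it into [z] before the PL suffix, 'water' would also alternate; but it has [s] in both [xɔtoxɔsɔ] and [xɔtoxɔs].
So /z/ is underlying, and a rule of word-final obstruent devoicing — voiced obstruents become voiceless word-finally — gives [s].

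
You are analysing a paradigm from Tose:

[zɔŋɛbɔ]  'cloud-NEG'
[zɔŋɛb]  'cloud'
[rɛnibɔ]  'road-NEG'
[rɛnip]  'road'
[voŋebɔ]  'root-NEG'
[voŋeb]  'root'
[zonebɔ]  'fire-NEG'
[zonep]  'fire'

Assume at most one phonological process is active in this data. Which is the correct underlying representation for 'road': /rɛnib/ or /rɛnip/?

/rɛnip/

The root 'road' surfaces as [rɛnibɔ] and [rɛnip], with a stem-final [b] ~ [p] alternation.
Compare 'root', with invariant [b] in [voŋebɔ] and [voŋeb]: an analysis with underlying /b/ and a rule producing [p] in isolation would wrongly predict alternation here too.
Therefore /p/ is basic and [b] is derived by intervocalic voicing (voiceless stops become voiced between vowels).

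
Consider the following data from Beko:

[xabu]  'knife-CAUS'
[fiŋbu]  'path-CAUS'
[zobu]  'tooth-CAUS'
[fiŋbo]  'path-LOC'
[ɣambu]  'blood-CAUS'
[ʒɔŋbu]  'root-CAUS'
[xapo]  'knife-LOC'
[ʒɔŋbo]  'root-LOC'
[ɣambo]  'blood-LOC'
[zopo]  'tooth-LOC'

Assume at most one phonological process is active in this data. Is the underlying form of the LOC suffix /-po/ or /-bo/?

/-po/

The LOC morpheme has two allomorphs, [-bo] and [-po].
By contrast the CAUS suffix keeps its initial [b] throughout — that segment must be underlying.
So the underlying form is /-po/, and voiceless stops become voiced after a nasal.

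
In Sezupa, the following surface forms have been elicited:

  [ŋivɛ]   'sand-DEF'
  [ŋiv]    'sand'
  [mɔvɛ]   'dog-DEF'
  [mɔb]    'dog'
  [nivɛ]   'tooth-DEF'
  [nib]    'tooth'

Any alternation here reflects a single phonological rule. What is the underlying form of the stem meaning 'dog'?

The stem for 'dog' ends in [v] in [mɔvɛ] but [b] in [mɔb].
If /v/ were underlying and a rule turned it into [b] in isolation, 'sand' would also alternate; but it has [v] in both [ŋivɛ] and [ŋiv].
The alternation reflects intervocalic spirantization: voiced stops become fricatives between vowels. /b/ is underlying.

/mɔb/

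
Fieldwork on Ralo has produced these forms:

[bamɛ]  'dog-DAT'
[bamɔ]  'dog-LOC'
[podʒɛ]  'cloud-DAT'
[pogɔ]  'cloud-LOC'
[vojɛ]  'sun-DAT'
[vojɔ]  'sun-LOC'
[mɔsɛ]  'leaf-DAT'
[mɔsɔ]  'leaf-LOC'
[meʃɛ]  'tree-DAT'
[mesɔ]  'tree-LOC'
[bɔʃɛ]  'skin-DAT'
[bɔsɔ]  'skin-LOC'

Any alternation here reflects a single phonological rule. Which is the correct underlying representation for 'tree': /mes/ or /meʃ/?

The stem for 'tree' ends in [ʃ] in [meʃɛ] but [s] in [mesɔ].
The stem 'leaf' ([mɔsɛ], [mɔsɔ]) shows [s] unchanged in both environments, so [s] cannot be basic with [ʃ] derived before the DAT suffix.
The underlying segment must be /ʃ/; palato-alveolar /dʒ/ and /ʃ/ become [g] and [s] when no front vowel follows, yielding [s] there.

/meʃ/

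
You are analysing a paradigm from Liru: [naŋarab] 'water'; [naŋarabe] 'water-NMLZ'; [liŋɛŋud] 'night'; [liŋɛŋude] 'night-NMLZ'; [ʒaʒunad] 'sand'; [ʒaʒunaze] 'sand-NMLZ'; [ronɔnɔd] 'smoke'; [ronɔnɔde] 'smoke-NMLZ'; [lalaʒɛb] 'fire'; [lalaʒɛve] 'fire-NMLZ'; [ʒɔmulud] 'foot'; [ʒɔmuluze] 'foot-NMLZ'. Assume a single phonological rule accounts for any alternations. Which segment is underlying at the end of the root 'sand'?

'sand' shows [d] ~ [z] at the end of the stem ([ʒaʒunad] vs [ʒaʒunaze]).
The stem 'smoke' ([ronɔnɔd], [ronɔnɔde]) shows [d] unchanged in both environments, so [d] cannot be basic with [z] derived before the NMLZ suffix.
So /z/ is underlying, and a rule of word-final hardening — voiced fricatives become stops word-finally — gives [d].

/z/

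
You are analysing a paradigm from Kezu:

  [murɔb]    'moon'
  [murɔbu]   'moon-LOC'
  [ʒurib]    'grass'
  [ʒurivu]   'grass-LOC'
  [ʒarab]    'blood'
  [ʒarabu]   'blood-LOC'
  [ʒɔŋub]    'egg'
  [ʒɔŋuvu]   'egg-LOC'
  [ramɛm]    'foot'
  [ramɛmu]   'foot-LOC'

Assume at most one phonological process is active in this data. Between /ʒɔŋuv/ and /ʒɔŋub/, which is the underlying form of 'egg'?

The root 'egg' surfaces as [ʒɔŋub] and [ʒɔŋuvu], with a stem-final [b] ~ [v] alternation.
The stem 'blood' ([ʒarab], [ʒarabu]) shows [b] unchanged in both environments, so [b] cannot be basic with [v] derived before the LOC suffix.
The alternation reflects word-final hardening: voiced fricatives become stops word-finally. /v/ is underlying.

/ʒɔŋuv/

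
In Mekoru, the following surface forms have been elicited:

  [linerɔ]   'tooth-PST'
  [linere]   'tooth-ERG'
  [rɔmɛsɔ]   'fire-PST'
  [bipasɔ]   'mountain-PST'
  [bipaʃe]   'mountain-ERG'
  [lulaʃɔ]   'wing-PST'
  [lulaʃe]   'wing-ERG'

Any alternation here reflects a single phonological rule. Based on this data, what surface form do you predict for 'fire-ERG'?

[rɔmɛʃe]

The root 'mountain' surfaces as [bipasɔ] and [bipaʃe], with a stem-final [s] ~ [ʃ] alternation.
If /ʃ/ were underlying and a rule turned it into [s] before the PST suffix, 'wing' would also alternate; but it has [ʃ] in both [lulaʃɔ] and [lulaʃe].
So /s/ is underlying, and a rule of palatalization before a front vowel — /s/ becomes palato-alveolar [ʃ] before a front vowel — gives [ʃ].
The one attested form of 'fire', [rɔmɛsɔ], shows underlying /rɔmɛs/. Applying the same rule before a front vowel gives [rɔmɛʃe].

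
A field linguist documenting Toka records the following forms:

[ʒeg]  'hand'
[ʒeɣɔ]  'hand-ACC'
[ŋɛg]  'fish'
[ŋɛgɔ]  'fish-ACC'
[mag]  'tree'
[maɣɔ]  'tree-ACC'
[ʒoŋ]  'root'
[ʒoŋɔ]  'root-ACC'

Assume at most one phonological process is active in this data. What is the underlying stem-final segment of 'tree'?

/ɣ/

The stem for 'tree' ends in [g] in [mag] but [ɣ] in [maɣɔ].
If /g/ were underlying and a rule turned it into [ɣ] before the ACC suffix, 'fish' would also alternate; but it has [g] in both [ŋɛg] and [ŋɛgɔ].
The alternation reflects word-final hardening: voiced fricatives become stops word-finally. /ɣ/ is underlying.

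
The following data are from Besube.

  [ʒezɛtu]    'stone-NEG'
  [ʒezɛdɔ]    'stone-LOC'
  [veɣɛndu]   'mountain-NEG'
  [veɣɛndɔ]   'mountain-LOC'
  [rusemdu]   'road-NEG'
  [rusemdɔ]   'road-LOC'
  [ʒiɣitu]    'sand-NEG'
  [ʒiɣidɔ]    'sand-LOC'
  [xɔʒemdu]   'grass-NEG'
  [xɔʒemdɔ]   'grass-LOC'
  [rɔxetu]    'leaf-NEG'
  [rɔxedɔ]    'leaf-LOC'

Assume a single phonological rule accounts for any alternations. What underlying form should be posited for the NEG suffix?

The NEG suffix surfaces as [-du] and [-tu], depending on the final segment of the stem.
By contrast the LOC suffix keeps its initial [d] throughout — that segment must be underlying.
So the underlying form is /-tu/, and voiceless stops become voiced after a nasal.

/-tu/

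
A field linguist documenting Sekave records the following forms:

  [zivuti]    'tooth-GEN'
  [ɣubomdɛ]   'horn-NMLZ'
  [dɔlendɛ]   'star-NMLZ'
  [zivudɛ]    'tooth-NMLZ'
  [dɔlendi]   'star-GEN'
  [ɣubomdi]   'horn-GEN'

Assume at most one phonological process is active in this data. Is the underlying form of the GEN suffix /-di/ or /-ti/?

/-ti/

The GEN suffix surfaces as [-di] and [-ti], depending on the final segment of the stem.
The NMLZ suffix, which begins with [d], is invariant after every stem; so [d] is not altered by any rule here.
So the underlying form is /-ti/, and voiceless stops become voiced after a nasal.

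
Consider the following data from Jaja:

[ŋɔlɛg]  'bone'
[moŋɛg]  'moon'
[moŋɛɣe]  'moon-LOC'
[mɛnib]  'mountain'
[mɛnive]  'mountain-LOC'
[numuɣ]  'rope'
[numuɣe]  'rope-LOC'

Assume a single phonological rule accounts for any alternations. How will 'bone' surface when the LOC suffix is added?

[ŋɔlɛɣe]

The stem for 'moon' ends in [g] in [moŋɛg] but [ɣ] in [moŋɛɣe].
If /ɣ/ were underlying and a rule turned it into [g] in isolation, 'rope' would also alternate; but it has [ɣ] in both [numuɣ] and [numuɣe].
The alternation reflects intervocalic spirantization: voiced stops become fricatives between vowels. /g/ is underlying.
The one attested form of 'bone', [ŋɔlɛg], shows underlying /ŋɔlɛg/. Applying the same rule between vowels gives [ŋɔlɛɣe].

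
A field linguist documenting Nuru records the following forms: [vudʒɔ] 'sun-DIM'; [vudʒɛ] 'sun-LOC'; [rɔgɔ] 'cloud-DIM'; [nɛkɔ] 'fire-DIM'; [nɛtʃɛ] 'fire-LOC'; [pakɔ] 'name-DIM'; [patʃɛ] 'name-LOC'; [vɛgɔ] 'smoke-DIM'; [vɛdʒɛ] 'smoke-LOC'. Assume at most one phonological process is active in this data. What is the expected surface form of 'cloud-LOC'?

In [vɛgɔ] and [vɛdʒɛ] the final segment of 'smoke' alternates: [g] ~ [dʒ].
The stem 'sun' ([vudʒɔ], [vudʒɛ]) shows [dʒ] unchanged in both environments, so [dʒ] cannot be basic with [g] derived before the DIM suffix.
The underlying segment must be /g/; /k/ and /g/ become palato-alveolar [tʃ] and [dʒ] before a front vowel, yielding [dʒ] there.
The one attested form of 'cloud', [rɔgɔ], shows underlying /rɔg/. Applying the same rule before a front vowel gives [rɔdʒɛ].

[rɔdʒɛ]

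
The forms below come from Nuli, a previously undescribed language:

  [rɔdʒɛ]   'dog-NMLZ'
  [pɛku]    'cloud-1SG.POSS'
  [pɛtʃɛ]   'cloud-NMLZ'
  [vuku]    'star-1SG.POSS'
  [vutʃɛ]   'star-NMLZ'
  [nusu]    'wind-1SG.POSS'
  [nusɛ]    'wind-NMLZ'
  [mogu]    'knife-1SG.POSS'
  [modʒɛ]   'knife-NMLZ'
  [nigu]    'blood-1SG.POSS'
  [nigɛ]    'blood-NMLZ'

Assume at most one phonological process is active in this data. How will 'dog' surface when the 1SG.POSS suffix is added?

The stem for 'knife' ends in [g] in [mogu] but [dʒ] in [modʒɛ].
Compare 'blood', with invariant [g] in [nigu] and [nigɛ]: an analysis with underlying /g/ and a rule producing [dʒ] before the NMLZ suffix would wrongly predict alternation here too.
The underlying segment must be /dʒ/; palato-alveolar /tʃ/ and /dʒ/ become [k] and [g] when no front vowel follows, yielding [g] there.
From [rɔdʒɛ] the stem 'dog' is /rɔdʒ/; when no front vowel follows this yields [rɔgu].

[rɔgu]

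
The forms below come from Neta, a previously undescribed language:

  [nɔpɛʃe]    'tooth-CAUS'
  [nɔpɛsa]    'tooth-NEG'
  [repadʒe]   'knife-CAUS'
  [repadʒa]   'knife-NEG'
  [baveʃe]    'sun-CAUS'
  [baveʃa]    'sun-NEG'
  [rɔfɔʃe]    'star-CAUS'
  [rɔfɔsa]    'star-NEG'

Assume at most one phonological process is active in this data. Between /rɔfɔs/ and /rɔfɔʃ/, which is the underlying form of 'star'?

/rɔfɔs/

The root 'star' surfaces as [rɔfɔʃe] and [rɔfɔsa], with a stem-final [ʃ] ~ [s] alternation.
But 'sun' keeps [ʃ] in both environments ([baveʃe], [baveʃa]), so there is no rule changing /ʃ/ to [s] before the NEG suffix.
Therefore /s/ is basic and [ʃ] is derived by palatalization before a front vowel (/s/ becomes palato-alveolar [ʃ] before a front vowel).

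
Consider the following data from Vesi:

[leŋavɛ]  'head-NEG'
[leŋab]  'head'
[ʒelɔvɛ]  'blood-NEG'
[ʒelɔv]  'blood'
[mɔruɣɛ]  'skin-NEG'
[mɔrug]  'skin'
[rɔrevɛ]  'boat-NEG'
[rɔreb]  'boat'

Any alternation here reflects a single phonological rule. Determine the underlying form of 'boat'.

/rɔreb/

The root 'boat' surfaces as [rɔrevɛ] and [rɔreb], with a stem-final [v] ~ [b] alternation.
The stem 'blood' ([ʒelɔvɛ], [ʒelɔv]) shows [v] unchanged in both environments, so [v] cannot be basic with [b] derived in isolation.
Therefore /b/ is basic and [v] is derived by intervocalic spirantization (voiced stops become fricatives between vowels).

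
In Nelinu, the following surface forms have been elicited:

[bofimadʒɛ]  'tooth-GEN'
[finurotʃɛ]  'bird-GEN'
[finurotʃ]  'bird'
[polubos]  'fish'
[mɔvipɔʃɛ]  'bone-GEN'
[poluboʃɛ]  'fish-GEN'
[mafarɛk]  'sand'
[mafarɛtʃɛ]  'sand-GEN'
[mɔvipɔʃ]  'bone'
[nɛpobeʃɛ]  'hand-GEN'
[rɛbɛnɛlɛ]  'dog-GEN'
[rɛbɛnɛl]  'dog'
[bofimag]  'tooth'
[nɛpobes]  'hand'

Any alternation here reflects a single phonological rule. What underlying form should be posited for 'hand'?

In [nɛpobeʃɛ] and [nɛpobes] the final segment of 'hand' alternates: [ʃ] ~ [s].
If /ʃ/ were underlying and a rule turned it into [s] in isolation, 'bone' would also alternate; but it has [ʃ] in both [mɔvipɔʃɛ] and [mɔvipɔʃ].
The underlying segment must be /s/; /k/, /g/ and /s/ become palato-alveolar [tʃ], [dʒ] and [ʃ] before a front vowel, yielding [ʃ] there.

/nɛpobes/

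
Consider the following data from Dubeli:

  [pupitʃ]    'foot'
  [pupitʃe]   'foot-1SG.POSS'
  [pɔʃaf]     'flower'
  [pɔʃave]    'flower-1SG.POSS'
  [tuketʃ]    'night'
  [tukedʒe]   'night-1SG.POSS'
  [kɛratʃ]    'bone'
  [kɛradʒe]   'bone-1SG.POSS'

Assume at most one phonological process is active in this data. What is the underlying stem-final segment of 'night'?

/dʒ/

'night' shows [tʃ] ~ [dʒ] at the end of the stem ([tuketʃ] vs [tukedʒe]).
If /tʃ/ were underlying and a rule turned it into [dʒ] before the 1SG.POSS suffix, 'foot' would also alternate; but it has [tʃ] in both [pupitʃ] and [pupitʃe].
The alternation reflects word-final obstruent devoicing: voiced obstruents become voiceless word-finally. /dʒ/ is underlying.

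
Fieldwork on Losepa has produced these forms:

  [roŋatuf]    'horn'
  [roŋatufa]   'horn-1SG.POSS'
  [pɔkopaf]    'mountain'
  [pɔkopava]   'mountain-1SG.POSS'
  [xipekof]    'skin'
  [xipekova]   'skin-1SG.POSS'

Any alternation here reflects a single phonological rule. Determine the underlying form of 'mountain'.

/pɔkopav/

The stem for 'mountain' ends in [f] in [pɔkopaf] but [v] in [pɔkopava].
But 'horn' keeps [f] in both environments ([roŋatuf], [roŋatufa]), so there is no rule changing /f/ to [v] before the 1SG.POSS suffix.
Therefore /v/ is basic and [f] is derived by word-final obstruent devoicing (voiced obstruents become voiceless word-finally).
The underlying form of 'mountain' is therefore /pɔkopav/.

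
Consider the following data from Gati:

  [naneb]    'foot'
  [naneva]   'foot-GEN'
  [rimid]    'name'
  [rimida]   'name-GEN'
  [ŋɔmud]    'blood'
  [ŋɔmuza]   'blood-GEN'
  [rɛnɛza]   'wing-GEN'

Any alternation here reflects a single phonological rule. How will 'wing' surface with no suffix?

In [ŋɔmud] and [ŋɔmuza] the final segment of 'blood' alternates: [d] ~ [z].
But 'name' keeps [d] in both environments ([rimid], [rimida]), so there is no rule changing /d/ to [z] before the GEN suffix.
So /z/ is underlying, and a rule of word-final hardening — voiced fricatives become stops word-finally — gives [d].
The one attested form of 'wing', [rɛnɛza], shows underlying /rɛnɛz/. Applying the same rule word-finally gives [rɛnɛd].

[rɛnɛd]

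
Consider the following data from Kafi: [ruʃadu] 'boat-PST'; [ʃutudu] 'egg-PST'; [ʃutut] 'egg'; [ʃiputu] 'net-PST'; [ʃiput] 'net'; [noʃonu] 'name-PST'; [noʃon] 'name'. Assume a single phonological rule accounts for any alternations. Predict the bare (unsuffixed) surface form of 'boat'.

[ruʃat]

The stem for 'egg' ends in [d] in [ʃutudu] but [t] in [ʃutut].
But 'net' keeps [t] in both environments ([ʃiputu], [ʃiput]), so there is no rule changing /t/ to [d] before the PST suffix.
The alternation reflects word-final obstruent devoicing: voiced obstruents become voiceless word-finally. /d/ is underlying.
The one attested form of 'boat', [ruʃadu], shows underlying /ruʃad/. Applying the same rule word-finally gives [ruʃat].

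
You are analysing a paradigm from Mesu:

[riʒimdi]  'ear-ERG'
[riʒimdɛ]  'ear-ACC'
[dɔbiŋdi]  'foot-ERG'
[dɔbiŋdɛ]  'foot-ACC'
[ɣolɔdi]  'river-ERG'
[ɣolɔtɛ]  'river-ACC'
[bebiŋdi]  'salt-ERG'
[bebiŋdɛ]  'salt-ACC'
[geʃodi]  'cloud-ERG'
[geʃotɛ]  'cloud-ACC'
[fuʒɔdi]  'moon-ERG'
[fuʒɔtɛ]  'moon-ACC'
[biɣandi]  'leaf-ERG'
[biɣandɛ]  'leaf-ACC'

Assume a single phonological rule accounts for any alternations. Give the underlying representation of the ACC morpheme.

The ACC suffix surfaces as [-dɛ] and [-tɛ], depending on the final segment of the stem.
By contrast the ERG suffix keeps its initial [d] throughout — that segment must be underlying.
So the underlying form is /-tɛ/, and voiceless stops become voiced after a nasal.

/-tɛ/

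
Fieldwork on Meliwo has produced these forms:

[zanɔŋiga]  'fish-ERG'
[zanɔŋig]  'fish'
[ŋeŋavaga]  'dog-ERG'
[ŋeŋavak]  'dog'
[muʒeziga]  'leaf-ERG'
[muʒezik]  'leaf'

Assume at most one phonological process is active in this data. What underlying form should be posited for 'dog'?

The stem for 'dog' ends in [g] in [ŋeŋavaga] but [k] in [ŋeŋavak].
If /g/ were underlying and a rule turned it into [k] in isolation, 'fish' would also alternate; but it has [g] in both [zanɔŋiga] and [zanɔŋig].
So /k/ is underlying, and a rule of intervocalic voicing — voiceless stops become voiced between vowels — gives [g].

/ŋeŋavak/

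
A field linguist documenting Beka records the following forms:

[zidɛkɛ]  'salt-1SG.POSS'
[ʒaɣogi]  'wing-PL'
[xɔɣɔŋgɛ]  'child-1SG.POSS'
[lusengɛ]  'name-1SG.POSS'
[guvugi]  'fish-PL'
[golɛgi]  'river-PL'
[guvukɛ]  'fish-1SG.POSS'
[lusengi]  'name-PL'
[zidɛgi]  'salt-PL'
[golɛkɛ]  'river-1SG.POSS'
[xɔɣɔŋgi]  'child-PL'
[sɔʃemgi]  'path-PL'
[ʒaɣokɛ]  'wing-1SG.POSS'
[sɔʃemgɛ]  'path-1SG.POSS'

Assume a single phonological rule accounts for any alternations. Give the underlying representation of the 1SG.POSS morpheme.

The 1SG.POSS suffix surfaces as [-gɛ] and [-kɛ], depending on the final segment of the stem.
By contrast the PL suffix keeps its initial [g] throughout — that segment must be underlying.
The 1SG.POSS suffix is therefore /-kɛ/ underlyingly, with post-nasal voicing: voiceless stops become voiced after a nasal.

/-kɛ/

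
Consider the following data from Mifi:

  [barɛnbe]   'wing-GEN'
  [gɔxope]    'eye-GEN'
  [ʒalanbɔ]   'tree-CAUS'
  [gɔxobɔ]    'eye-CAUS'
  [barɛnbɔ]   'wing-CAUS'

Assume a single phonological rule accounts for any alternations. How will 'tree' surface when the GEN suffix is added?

The GEN suffix surfaces as [-be] and [-pe], depending on the final segment of the stem.
The CAUS suffix, which begins with [b], is invariant after every stem; so [b] is not altered by any rule here.
So the underlying form is /-pe/, and voiceless stops become voiced after a nasal.
After 'tree', which ends in a nasal, the suffix surfaces as [-be], giving [ʒalanbe].

[ʒalanbe]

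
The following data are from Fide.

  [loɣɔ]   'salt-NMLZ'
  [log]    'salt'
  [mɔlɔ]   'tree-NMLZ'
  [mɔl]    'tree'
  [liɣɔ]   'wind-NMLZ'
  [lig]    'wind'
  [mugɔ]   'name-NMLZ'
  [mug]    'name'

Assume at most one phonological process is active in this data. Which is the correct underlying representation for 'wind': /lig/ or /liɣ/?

In [liɣɔ] and [lig] the final segment of 'wind' alternates: [ɣ] ~ [g].
If /g/ were underlying and a rule turned it into [ɣ] before the NMLZ suffix, 'name' would also alternate; but it has [g] in both [mugɔ] and [mug].
The alternation reflects word-final hardening: voiced fricatives become stops word-finally. /ɣ/ is underlying.

/liɣ/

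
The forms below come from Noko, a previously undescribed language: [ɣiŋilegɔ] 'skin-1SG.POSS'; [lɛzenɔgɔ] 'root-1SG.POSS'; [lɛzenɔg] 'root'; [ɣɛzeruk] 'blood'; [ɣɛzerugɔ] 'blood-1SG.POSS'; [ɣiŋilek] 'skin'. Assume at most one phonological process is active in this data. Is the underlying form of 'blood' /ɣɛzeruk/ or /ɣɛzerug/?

'blood' shows [k] ~ [g] at the end of the stem ([ɣɛzeruk] vs [ɣɛzerugɔ]).
If /g/ were underlying and a rule turned it into [k] in isolation, 'root' would also alternate; but it has [g] in both [lɛzenɔg] and [lɛzenɔgɔ].
So /k/ is underlying, and a rule of intervocalic voicing — voiceless stops become voiced between vowels — gives [g].

/ɣɛzeruk/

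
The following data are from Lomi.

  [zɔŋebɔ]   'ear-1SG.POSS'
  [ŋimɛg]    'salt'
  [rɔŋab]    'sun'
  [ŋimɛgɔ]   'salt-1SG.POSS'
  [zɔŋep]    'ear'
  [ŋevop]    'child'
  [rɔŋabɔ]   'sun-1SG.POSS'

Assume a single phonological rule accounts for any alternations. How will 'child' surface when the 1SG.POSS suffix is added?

In [zɔŋep] and [zɔŋebɔ] the final segment of 'ear' alternates: [p] ~ [b].
But 'sun' keeps [b] in both environments ([rɔŋab], [rɔŋabɔ]), so there is no rule changing /b/ to [p] in isolation.
Therefore /p/ is basic and [b] is derived by intervocalic voicing (voiceless stops become voiced between vowels).
The one attested form of 'child', [ŋevop], shows underlying /ŋevop/. Applying the same rule between vowels gives [ŋevobɔ].

[ŋevobɔ]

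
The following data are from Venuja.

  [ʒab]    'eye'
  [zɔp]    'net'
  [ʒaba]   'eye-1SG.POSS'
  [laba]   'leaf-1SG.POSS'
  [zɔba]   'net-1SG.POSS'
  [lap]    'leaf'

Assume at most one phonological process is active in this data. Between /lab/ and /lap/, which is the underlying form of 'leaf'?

/lap/

In [lap] and [laba] the final segment of 'leaf' alternates: [p] ~ [b].
The stem 'eye' ([ʒab], [ʒaba]) shows [b] unchanged in both environments, so [b] cannot be basic with [p] derived in isolation.
The underlying segment must be /p/; voiceless stops become voiced between vowels, yielding [b] there.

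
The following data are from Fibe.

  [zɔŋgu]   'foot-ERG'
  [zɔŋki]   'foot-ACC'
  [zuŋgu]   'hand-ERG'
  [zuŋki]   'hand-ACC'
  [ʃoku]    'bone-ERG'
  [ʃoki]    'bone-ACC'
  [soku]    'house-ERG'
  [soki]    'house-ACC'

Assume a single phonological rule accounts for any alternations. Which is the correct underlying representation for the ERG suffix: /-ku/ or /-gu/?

The ERG morpheme has two allomorphs, [-gu] and [-ku].
By contrast the ACC suffix keeps its initial [k] throughout — that segment must be underlying.
The ERG suffix is therefore /-gu/ underlyingly, with post-vocalic devoicing: voiced stops become voiceless after a vowel.

/-gu/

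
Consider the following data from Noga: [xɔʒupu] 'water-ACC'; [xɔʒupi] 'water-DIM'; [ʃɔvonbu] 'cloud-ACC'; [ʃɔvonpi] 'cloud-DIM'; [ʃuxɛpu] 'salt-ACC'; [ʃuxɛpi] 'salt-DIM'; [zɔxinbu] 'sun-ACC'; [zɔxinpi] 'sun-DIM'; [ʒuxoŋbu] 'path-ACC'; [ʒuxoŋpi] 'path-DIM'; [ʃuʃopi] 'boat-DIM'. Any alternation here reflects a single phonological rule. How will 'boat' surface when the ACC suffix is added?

The ACC suffix surfaces as [-bu] and [-pu], depending on the final segment of the stem.
The DIM suffix, which begins with [p], is invariant after every stem; so [p] is not altered by any rule here.
The ACC suffix is therefore /-bu/ underlyingly, with post-vocalic devoicing: voiced stops become voiceless after a vowel.
After 'boat', which ends in a vowel, the suffix surfaces as [-pu], giving [ʃuʃopu].

[ʃuʃopu]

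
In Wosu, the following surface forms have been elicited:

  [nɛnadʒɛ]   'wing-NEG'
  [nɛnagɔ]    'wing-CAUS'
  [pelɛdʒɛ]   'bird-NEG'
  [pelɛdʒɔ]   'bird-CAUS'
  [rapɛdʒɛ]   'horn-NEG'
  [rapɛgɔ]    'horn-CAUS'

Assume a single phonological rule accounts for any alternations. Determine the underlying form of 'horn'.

/rapɛg/

'horn' shows [dʒ] ~ [g] at the end of the stem ([rapɛdʒɛ] vs [rapɛgɔ]).
The stem 'bird' ([pelɛdʒɛ], [pelɛdʒɔ]) shows [dʒ] unchanged in both environments, so [dʒ] cannot be basic with [g] derived before the CAUS suffix.
The alternation reflects palatalization before a front vowel: /g/ becomes palato-alveolar [dʒ] before a front vowel. /g/ is underlying.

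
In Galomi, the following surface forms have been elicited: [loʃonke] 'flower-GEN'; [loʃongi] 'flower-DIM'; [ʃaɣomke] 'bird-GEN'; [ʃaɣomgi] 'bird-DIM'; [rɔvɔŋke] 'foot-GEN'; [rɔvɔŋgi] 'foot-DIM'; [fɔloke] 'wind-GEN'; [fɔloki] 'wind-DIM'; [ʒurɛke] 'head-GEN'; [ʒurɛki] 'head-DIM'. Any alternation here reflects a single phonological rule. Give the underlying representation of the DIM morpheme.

/-gi/

The DIM morpheme has two allomorphs, [-gi] and [-ki].
The GEN suffix, which begins with [k], is invariant after every stem; so [k] is not altered by any rule here.
So the underlying form is /-gi/, and voiced stops become voiceless after a vowel.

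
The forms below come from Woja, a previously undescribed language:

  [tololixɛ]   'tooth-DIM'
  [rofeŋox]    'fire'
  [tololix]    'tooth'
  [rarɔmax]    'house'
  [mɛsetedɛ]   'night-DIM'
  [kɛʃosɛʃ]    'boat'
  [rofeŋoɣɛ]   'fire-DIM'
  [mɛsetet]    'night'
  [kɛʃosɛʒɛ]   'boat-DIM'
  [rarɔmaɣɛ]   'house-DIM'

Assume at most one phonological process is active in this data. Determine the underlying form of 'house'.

/rarɔmaɣ/

The stem for 'house' ends in [ɣ] in [rarɔmaɣɛ] but [x] in [rarɔmax].
The stem 'tooth' ([tololixɛ], [tololix]) shows [x] unchanged in both environments, so [x] cannot be basic with [ɣ] derived before the DIM suffix.
Therefore /ɣ/ is basic and [x] is derived by word-final obstruent devoicing (voiced obstruents become voiceless word-finally).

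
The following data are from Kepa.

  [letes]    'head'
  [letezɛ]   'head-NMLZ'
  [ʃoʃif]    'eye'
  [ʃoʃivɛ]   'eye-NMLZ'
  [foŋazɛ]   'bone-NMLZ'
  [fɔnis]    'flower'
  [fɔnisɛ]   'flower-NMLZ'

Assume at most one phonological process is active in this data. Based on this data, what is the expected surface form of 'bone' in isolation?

[foŋas]

The root 'head' surfaces as [letes] and [letezɛ], with a stem-final [s] ~ [z] alternation.
If /s/ were underlying and a rule turned it into [z] before the NMLZ suffix, 'flower' would also alternate; but it has [s] in both [fɔnis] and [fɔnisɛ].
Therefore /z/ is basic and [s] is derived by word-final obstruent devoicing (voiced obstruents become voiceless word-finally).
From [foŋazɛ] the stem 'bone' is /foŋaz/; word-finally this yields [foŋas].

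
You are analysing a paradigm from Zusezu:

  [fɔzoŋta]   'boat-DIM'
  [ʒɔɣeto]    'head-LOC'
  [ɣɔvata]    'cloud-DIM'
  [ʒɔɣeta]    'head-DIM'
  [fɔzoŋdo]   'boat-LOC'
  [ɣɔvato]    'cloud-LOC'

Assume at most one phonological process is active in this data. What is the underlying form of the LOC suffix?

The LOC suffix surfaces as [-do] and [-to], depending on the final segment of the stem.
The DIM suffix, which begins with [t], is invariant after every stem; so [t] is not altered by any rule here.
So the underlying form is /-do/, and voiced stops become voiceless after a vowel.

/-do/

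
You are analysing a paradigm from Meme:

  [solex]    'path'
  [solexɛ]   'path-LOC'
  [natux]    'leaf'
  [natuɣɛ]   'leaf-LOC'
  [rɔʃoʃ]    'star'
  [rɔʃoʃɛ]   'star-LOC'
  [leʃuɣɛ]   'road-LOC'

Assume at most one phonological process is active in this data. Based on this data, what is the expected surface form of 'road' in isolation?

In [natux] and [natuɣɛ] the final segment of 'leaf' alternates: [x] ~ [ɣ].
The stem 'path' ([solex], [solexɛ]) shows [x] unchanged in both environments, so [x] cannot be basic with [ɣ] derived before the LOC suffix.
So /ɣ/ is underlying, and a rule of word-final obstruent devoicing — voiced obstruents become voiceless word-finally — gives [x].
The one attested form of 'road', [leʃuɣɛ], shows underlying /leʃuɣ/. Applying the same rule word-finally gives [leʃux].

[leʃux]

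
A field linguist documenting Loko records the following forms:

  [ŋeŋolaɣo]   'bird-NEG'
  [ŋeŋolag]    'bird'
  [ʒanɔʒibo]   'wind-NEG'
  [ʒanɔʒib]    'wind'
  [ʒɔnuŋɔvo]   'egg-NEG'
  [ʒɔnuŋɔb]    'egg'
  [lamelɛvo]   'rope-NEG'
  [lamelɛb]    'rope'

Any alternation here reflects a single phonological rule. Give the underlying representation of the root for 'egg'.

/ʒɔnuŋɔv/

'egg' shows [v] ~ [b] at the end of the stem ([ʒɔnuŋɔvo] vs [ʒɔnuŋɔb]).
Compare 'wind', with invariant [b] in [ʒanɔʒibo] and [ʒanɔʒib]: an analysis with underlying /b/ and a rule producing [v] before the NEG suffix would wrongly predict alternation here too.
The alternation reflects word-final hardening: voiced fricatives become stops word-finally. /v/ is underlying.
So 'egg' = /ʒɔnuŋɔv/.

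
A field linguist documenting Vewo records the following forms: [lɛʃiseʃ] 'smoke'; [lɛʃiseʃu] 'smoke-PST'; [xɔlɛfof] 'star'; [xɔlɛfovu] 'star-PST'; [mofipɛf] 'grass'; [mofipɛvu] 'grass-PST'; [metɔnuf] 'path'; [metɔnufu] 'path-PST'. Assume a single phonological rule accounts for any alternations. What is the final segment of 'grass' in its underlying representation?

/v/

The root 'grass' surfaces as [mofipɛf] and [mofipɛvu], with a stem-final [f] ~ [v] alternation.
If /f/ were underlying and a rule turned it into [v] before the PST suffix, 'path' would also alternate; but it has [f] in both [metɔnuf] and [metɔnufu].
The alternation reflects word-final obstruent devoicing: voiced obstruents become voiceless word-finally. /v/ is underlying.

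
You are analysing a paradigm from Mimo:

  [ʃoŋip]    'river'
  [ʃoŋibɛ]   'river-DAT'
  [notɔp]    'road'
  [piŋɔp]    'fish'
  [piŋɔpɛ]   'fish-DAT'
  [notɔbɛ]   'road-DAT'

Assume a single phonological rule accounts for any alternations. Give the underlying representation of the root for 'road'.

'road' shows [b] ~ [p] at the end of the stem ([notɔbɛ] vs [notɔp]).
The stem 'fish' ([piŋɔpɛ], [piŋɔp]) shows [p] unchanged in both environments, so [p] cannot be basic with [b] derived before the DAT suffix.
The alternation reflects word-final obstruent devoicing: voiced obstruents become voiceless word-finally. /b/ is underlying.
The underlying form of 'road' is therefore /notɔb/.

/notɔb/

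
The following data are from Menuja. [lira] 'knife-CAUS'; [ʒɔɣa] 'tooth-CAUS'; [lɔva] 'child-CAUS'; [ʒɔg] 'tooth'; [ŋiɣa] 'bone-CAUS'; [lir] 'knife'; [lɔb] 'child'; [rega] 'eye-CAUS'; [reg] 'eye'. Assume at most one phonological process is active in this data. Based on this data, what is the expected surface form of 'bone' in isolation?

'tooth' shows [ɣ] ~ [g] at the end of the stem ([ʒɔɣa] vs [ʒɔg]).
The stem 'eye' ([rega], [reg]) shows [g] unchanged in both environments, so [g] cannot be basic with [ɣ] derived before the CAUS suffix.
The alternation reflects word-final hardening: voiced fricatives become stops word-finally. /ɣ/ is underlying.
From [ŋiɣa] the stem 'bone' is /ŋiɣ/; word-finally this yields [ŋig].

[ŋig]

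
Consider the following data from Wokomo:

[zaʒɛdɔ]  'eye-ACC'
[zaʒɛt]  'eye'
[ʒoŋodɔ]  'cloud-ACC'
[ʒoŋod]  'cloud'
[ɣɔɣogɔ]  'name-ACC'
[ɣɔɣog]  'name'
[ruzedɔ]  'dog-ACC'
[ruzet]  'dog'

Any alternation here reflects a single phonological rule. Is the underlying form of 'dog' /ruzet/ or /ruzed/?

/ruzet/

In [ruzedɔ] and [ruzet] the final segment of 'dog' alternates: [d] ~ [t].
If /d/ were underlying and a rule turned it into [t] in isolation, 'cloud' would also alternate; but it has [d] in both [ʒoŋodɔ] and [ʒoŋod].
The alternation reflects intervocalic voicing: voiceless stops become voiced between vowels. /t/ is underlying.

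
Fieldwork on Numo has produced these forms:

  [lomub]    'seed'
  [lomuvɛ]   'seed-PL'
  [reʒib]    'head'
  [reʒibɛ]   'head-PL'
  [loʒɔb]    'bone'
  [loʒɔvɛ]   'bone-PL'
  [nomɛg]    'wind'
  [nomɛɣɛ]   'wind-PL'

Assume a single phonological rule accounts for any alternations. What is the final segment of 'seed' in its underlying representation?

/v/

'seed' shows [b] ~ [v] at the end of the stem ([lomub] vs [lomuvɛ]).
Compare 'head', with invariant [b] in [reʒib] and [reʒibɛ]: an analysis with underlying /b/ and a rule producing [v] before the PL suffix would wrongly predict alternation here too.
The alternation reflects word-final hardening: voiced fricatives become stops word-finally. /v/ is underlying.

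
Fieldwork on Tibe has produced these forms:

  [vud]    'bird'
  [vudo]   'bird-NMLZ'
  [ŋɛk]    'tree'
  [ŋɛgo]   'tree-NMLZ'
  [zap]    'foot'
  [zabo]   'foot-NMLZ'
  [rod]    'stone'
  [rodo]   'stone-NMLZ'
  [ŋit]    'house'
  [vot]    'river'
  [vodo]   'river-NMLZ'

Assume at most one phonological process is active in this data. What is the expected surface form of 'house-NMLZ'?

In [vot] and [vodo] the final segment of 'river' alternates: [t] ~ [d].
If /d/ were underlying and a rule turned it into [t] in isolation, 'bird' would also alternate; but it has [d] in both [vud] and [vudo].
So /t/ is underlying, and a rule of intervocalic voicing — voiceless stops become voiced between vowels — gives [d].
The one attested form of 'house', [ŋit], shows underlying /ŋit/. Applying the same rule between vowels gives [ŋido].

[ŋido]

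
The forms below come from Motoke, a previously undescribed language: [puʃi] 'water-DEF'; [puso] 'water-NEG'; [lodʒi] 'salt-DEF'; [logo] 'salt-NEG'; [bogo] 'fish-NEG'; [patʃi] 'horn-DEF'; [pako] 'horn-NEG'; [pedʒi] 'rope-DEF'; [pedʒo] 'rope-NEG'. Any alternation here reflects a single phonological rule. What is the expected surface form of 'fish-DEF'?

'salt' shows [dʒ] ~ [g] at the end of the stem ([lodʒi] vs [logo]).
Compare 'rope', with invariant [dʒ] in [pedʒi] and [pedʒo]: an analysis with underlying /dʒ/ and a rule producing [g] before the NEG suffix would wrongly predict alternation here too.
The alternation reflects palatalization before a front vowel: /k/, /g/ and /s/ become palato-alveolar [tʃ], [dʒ] and [ʃ] before a front vowel. /g/ is underlying.
The one attested form of 'fish', [bogo], shows underlying /bog/. Applying the same rule before a front vowel gives [bodʒi].

[bodʒi]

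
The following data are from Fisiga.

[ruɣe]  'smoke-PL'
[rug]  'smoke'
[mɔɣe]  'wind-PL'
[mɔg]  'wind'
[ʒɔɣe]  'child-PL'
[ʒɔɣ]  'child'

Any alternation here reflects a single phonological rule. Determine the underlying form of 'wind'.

/mɔg/

The root 'wind' surfaces as [mɔɣe] and [mɔg], with a stem-final [ɣ] ~ [g] alternation.
If /ɣ/ were underlying and a rule turned it into [g] in isolation, 'child' would also alternate; but it has [ɣ] in both [ʒɔɣe] and [ʒɔɣ].
The underlying segment must be /g/; voiced stops become fricatives between vowels, yielding [ɣ] there.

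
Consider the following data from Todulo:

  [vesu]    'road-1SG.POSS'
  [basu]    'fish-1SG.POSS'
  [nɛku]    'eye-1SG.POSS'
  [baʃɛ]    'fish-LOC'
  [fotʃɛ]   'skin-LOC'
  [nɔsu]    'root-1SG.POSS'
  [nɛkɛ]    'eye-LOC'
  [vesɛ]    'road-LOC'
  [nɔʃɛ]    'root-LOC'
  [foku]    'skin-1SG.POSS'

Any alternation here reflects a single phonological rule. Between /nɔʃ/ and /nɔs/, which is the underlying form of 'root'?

/nɔʃ/

The root 'root' surfaces as [nɔsu] and [nɔʃɛ], with a stem-final [s] ~ [ʃ] alternation.
Compare 'road', with invariant [s] in [vesu] and [vesɛ]: an analysis with underlying /s/ and a rule producing [ʃ] before the LOC suffix would wrongly predict alternation here too.
The alternation reflects depalatalization: palato-alveolar /tʃ/ and /ʃ/ become [k] and [s] when no front vowel follows. /ʃ/ is underlying.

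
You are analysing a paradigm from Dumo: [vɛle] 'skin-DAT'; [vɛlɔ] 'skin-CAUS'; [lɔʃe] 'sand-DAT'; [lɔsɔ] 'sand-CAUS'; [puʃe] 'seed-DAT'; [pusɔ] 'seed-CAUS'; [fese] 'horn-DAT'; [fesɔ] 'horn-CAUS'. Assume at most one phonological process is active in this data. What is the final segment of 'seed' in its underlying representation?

In [puʃe] and [pusɔ] the final segment of 'seed' alternates: [ʃ] ~ [s].
Compare 'horn', with invariant [s] in [fese] and [fesɔ]: an analysis with underlying /s/ and a rule producing [ʃ] before the DAT suffix would wrongly predict alternation here too.
So /ʃ/ is underlying, and a rule of depalatalization — palato-alveolar /ʃ/ becomes [s] when no front vowel follows — gives [s].

/ʃ/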